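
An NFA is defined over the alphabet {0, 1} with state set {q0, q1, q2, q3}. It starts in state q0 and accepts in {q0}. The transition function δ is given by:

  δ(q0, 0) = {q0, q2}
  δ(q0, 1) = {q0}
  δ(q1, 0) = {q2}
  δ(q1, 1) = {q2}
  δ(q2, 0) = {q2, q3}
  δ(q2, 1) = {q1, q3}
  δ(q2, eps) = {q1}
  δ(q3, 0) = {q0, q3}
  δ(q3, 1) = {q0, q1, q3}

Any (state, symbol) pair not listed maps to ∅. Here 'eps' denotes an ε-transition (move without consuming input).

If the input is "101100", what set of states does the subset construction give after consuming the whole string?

{q0, q1, q2, q3}

Start in {q0}.
Read '1': q0→{q0}; now {q0}.
Read '0': q0→{q0, q2}; union {q0, q2}; ε-closure = {q0, q1, q2}.
Read '1': q0→{q0}, q1→{q2}, q2→{q1, q3}; now {q0, q1, q2, q3}.
Read '1': q0→{q0}, q1→{q2}, q2→{q1, q3}, q3→{q0, q1, q3}; now {q0, q1, q2, q3}.
Read '0': q0→{q0, q2}, q1→{q2}, q2→{q2, q3}, q3→{q0, q3}; union {q0, q2, q3}; ε-closure = {q0, q1, q2, q3}.
Read '0': q0→{q0, q2}, q1→{q2}, q2→{q2, q3}, q3→{q0, q3}; union {q0, q2, q3}; ε-closure = {q0, q1, q2, q3}.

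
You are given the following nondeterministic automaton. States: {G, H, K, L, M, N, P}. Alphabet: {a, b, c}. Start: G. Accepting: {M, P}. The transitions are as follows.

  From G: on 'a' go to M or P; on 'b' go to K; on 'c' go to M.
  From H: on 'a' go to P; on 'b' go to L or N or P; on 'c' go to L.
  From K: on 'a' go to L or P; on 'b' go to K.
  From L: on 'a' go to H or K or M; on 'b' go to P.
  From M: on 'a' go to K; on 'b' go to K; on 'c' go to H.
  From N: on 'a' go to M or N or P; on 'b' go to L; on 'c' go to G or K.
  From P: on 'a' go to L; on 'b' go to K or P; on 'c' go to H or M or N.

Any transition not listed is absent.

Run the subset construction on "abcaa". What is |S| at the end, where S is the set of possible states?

5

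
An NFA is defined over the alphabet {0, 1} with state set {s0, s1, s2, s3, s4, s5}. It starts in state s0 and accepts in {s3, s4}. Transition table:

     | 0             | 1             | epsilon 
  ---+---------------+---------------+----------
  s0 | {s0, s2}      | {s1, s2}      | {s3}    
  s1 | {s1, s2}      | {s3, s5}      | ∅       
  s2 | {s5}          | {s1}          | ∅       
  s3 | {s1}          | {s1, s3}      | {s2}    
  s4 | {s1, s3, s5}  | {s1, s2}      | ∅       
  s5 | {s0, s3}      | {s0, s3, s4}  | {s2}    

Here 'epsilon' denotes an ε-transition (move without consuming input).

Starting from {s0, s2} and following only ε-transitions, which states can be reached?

Begin with {s0, s2}.
ε-move s0 → s3; add s3.

{s0, s2, s3}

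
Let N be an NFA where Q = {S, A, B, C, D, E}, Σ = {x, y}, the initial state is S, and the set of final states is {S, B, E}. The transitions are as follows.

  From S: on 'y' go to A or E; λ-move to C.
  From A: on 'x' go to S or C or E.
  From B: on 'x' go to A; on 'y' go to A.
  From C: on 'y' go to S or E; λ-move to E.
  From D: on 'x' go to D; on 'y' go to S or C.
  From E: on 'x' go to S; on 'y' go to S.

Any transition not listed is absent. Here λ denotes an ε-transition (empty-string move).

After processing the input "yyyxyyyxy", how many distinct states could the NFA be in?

4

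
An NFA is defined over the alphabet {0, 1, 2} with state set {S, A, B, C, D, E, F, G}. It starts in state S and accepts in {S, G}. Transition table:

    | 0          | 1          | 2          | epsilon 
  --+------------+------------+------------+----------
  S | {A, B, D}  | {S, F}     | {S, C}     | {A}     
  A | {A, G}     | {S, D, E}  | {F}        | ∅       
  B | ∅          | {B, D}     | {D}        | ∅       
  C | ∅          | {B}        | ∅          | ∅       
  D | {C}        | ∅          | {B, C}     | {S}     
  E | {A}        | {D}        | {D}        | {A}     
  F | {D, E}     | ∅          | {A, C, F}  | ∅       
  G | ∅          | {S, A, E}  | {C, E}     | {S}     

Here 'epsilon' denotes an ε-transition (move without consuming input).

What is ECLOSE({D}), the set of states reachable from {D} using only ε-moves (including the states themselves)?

Begin with {D}.
ε-move D → S; add S.
ε-move S → A; add A.

{S, A, D}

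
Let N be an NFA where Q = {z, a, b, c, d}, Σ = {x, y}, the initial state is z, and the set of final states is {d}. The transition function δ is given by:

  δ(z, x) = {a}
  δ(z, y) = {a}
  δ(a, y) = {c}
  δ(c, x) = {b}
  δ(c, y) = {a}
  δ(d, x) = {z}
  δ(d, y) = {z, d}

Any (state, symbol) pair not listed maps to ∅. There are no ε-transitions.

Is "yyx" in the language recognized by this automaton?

Start in {z}.
Read 'y': {z} → {a}.
Read 'y': {a} → {c}.
Read 'x': {c} → {b}.
The final set {b} contains no accepting state.

No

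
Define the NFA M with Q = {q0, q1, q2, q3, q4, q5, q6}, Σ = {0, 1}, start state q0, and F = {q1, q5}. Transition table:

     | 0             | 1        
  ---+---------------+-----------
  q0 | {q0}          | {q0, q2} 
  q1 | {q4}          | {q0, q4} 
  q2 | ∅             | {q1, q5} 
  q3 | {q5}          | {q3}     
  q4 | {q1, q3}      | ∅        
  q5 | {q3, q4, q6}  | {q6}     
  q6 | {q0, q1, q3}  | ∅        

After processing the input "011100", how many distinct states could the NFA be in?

Start in {q0}.
Read '0': {q0} → {q0}.
Read '1': {q0} → {q0, q2}.
Read '1': {q0, q2} → {q0, q1, q2, q5}.
Read '1': {q0, q1, q2, q5} → {q0, q1, q2, q4, q5, q6}.
Read '0': {q0, q1, q2, q4, q5, q6} → {q0, q1, q3, q4, q6}.
Read '0': {q0, q1, q3, q4, q6} → {q0, q1, q3, q4, q5}.
That set has 5 states.

5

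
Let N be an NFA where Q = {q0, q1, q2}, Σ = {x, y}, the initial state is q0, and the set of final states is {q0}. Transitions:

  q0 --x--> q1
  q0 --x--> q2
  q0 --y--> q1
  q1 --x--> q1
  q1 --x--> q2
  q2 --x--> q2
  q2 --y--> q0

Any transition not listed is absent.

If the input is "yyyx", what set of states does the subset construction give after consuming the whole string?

Start in {q0}.
Read 'y': q0→{q1}; now {q1}.
Read 'y': q1→∅; now ∅.
The set is empty and remains empty for the remaining 2 symbols.

∅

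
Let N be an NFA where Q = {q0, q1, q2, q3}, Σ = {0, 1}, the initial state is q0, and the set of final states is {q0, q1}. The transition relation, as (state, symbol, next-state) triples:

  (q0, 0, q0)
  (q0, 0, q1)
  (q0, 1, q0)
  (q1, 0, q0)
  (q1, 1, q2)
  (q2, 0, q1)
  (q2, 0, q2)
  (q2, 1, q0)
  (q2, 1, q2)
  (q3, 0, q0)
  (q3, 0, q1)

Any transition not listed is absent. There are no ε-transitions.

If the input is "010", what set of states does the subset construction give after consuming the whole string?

{q0, q1, q2}

Start in {q0}.
Read '0': {q0} → {q0, q1}.
Read '1': {q0, q1} → {q0, q2}.
Read '0': {q0, q2} → {q0, q1, q2}.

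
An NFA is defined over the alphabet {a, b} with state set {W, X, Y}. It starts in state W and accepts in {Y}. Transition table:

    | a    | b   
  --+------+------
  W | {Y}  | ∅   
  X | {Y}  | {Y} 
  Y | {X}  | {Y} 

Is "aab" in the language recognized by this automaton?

Start in {W}.
Read 'a': {W} → {Y}.
Read 'a': {Y} → {X}.
Read 'b': {X} → {Y}.
The final set {Y} contains the accepting state Y.

Yes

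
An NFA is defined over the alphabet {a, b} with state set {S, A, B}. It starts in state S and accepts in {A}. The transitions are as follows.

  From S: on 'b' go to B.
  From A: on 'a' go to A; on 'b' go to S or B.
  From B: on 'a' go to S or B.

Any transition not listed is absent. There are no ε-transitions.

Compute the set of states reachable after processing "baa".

Start in {S}.
Read 'b': S→{B}; now {B}.
Read 'a': B→{S, B}; now {S, B}.
Read 'a': S→∅, B→{S, B}; now {S, B}.

{S, B}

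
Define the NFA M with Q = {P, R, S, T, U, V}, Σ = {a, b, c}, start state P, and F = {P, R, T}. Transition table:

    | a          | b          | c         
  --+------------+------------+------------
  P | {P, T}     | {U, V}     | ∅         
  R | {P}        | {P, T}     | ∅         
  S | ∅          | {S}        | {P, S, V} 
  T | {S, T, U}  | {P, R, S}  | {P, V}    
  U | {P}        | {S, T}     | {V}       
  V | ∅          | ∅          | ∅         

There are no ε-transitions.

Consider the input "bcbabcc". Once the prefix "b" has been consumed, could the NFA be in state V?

Yes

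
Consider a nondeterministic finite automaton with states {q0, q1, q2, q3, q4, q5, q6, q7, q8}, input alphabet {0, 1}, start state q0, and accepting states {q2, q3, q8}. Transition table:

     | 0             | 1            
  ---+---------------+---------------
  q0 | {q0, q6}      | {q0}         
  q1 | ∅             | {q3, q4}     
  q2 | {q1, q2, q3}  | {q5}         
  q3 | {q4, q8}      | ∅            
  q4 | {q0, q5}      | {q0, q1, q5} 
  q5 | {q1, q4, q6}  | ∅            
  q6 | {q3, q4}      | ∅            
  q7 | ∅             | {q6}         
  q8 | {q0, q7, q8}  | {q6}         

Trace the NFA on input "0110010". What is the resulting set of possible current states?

Start in {q0}.
Read '0': {q0} → {q0, q6}.
Read '1': {q0, q6} → {q0}.
Read '1': {q0} → {q0}.
Read '0': {q0} → {q0, q6}.
Read '0': {q0, q6} → {q0, q3, q4, q6}.
Read '1': {q0, q3, q4, q6} → {q0, q1, q5}.
Read '0': {q0, q1, q5} → {q0, q1, q4, q6}.

{q0, q1, q4, q6}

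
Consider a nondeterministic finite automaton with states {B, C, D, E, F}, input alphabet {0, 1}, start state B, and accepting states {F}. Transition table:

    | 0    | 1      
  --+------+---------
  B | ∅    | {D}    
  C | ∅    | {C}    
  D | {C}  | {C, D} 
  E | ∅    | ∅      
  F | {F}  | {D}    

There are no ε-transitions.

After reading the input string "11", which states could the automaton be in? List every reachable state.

Start in {B}.
Read '1': {B} → {D}.
Read '1': {D} → {C, D}.

{C, D}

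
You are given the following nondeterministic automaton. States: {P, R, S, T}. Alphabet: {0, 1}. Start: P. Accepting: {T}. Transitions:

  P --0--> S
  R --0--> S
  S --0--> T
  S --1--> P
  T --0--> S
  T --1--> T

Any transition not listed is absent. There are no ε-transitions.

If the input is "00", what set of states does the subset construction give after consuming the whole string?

Start in {P}.
Read '0': {P} → {S}.
Read '0': {S} → {T}.

{T}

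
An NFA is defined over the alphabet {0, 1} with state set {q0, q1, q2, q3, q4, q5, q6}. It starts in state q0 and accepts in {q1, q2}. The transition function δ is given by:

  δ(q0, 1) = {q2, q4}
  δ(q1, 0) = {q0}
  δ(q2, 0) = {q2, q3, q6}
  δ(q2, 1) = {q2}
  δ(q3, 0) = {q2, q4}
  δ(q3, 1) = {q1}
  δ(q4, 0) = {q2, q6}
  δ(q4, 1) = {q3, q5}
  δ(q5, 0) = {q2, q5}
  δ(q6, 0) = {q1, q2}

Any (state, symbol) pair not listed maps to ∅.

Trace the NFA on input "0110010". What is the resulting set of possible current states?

Start in {q0}.
Read '0': q0→∅; now ∅.
The set is empty and remains empty for the remaining 6 symbols.

∅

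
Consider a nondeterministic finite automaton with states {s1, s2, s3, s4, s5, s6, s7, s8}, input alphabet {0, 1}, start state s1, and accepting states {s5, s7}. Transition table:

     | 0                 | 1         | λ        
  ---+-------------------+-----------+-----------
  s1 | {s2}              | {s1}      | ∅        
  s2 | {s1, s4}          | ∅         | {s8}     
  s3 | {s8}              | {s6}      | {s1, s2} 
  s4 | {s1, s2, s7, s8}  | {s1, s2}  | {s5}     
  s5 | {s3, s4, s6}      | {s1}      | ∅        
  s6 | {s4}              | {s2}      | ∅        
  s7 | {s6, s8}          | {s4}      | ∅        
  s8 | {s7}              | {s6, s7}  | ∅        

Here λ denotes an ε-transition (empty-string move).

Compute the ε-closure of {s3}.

{s1, s2, s3, s8}

Begin with {s3}.
ε-move s3 → s1; add s1.
ε-move s3 → s2; add s2.
ε-move s2 → s8; add s8.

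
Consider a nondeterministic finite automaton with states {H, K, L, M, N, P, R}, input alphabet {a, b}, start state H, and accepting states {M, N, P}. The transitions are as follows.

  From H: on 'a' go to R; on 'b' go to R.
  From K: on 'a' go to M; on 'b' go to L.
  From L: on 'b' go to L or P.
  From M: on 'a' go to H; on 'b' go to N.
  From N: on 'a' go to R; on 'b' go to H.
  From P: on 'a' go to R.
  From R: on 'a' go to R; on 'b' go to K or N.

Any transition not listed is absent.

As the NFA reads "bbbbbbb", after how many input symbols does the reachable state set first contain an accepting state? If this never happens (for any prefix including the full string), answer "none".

Start in {H}.
Read 'b': {H} → {R}.
Read 'b': {R} → {K, N}.
None of the earlier sets intersect F, but {K, N} does.

2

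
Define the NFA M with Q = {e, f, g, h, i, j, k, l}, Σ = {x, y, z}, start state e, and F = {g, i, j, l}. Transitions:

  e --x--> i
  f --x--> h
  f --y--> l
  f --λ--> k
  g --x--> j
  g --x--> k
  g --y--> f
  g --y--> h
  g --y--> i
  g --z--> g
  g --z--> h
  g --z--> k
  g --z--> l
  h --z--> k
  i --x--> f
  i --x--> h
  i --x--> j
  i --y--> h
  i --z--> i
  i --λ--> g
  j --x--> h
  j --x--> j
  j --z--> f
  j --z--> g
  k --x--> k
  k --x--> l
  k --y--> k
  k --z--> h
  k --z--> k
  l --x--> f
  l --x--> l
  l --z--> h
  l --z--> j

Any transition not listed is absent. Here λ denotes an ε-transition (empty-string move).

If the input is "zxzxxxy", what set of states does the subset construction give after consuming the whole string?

∅

Start in {e}.
Read 'z': e→∅; now ∅.
The set is empty and remains empty for the remaining 6 symbols.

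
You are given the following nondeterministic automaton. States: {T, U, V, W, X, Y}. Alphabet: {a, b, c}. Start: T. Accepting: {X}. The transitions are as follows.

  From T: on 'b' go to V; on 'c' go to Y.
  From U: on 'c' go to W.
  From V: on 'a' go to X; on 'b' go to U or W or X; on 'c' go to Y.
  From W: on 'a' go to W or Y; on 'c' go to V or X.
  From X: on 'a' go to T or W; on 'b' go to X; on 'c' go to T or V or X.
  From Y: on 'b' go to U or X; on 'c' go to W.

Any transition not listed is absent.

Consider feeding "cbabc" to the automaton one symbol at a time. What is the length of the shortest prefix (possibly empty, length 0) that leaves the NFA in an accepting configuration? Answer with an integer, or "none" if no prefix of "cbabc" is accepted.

Start in {T}.
Read 'c': {T} → {Y}.
Read 'b': {Y} → {U, X}.
None of the earlier sets intersect F, but {U, X} does.

2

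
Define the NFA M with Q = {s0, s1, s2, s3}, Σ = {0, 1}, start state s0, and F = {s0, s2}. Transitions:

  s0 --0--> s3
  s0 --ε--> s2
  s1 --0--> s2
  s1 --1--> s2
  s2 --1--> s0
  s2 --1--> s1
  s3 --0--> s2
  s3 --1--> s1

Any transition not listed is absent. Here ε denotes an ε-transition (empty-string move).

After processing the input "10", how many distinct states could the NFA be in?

2

Start: ε-closure({s0}) = {s0, s2}.
Read '1': {s0, s2} → {s0, s1, s2}.
Read '0': {s0, s1, s2} → {s2, s3}.
That set has 2 states.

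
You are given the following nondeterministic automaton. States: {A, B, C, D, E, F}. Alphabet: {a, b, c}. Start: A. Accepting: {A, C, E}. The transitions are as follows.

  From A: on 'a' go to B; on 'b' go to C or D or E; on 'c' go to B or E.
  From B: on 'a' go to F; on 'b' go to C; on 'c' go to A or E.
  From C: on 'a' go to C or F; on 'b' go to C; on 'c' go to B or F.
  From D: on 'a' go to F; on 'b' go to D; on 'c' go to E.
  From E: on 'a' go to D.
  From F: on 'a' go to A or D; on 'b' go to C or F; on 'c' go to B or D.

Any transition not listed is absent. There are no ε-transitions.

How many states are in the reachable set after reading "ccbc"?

3

Start in {A}.
Read 'c': A→{B, E}; now {B, E}.
Read 'c': B→{A, E}, E→∅; now {A, E}.
Read 'b': A→{C, D, E}, E→∅; now {C, D, E}.
Read 'c': C→{B, F}, D→{E}, E→∅; now {B, E, F}.
That set has 3 states.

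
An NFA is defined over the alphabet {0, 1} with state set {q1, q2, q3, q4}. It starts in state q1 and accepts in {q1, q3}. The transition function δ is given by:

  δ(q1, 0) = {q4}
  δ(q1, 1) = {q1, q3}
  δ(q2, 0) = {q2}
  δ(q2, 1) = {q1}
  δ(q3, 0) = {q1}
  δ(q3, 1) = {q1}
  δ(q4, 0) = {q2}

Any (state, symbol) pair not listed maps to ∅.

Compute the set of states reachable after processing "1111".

{q1, q3}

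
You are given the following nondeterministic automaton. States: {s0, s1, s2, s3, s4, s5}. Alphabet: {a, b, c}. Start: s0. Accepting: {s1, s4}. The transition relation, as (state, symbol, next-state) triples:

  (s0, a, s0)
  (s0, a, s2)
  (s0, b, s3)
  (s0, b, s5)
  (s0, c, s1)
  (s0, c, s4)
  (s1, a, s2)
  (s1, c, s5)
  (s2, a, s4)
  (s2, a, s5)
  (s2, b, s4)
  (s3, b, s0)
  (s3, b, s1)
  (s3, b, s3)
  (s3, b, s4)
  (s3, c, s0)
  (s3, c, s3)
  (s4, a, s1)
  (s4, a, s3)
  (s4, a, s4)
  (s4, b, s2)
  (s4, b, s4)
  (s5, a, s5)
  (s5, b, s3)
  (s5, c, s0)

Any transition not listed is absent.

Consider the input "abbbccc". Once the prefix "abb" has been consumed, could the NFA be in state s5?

No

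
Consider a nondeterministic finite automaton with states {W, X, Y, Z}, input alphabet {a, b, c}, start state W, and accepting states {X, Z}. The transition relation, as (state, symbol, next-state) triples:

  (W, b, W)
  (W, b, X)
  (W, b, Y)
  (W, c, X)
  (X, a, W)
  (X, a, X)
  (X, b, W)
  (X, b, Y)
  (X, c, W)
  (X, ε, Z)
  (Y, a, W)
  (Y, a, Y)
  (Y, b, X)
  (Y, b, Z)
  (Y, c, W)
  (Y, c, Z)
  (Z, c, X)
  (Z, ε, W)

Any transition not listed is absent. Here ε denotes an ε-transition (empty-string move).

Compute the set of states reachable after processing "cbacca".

Start in {W}.
Read 'c': {W} → {W, X, Z}.
Read 'b': {W, X, Z} → {W, X, Y, Z}.
Read 'a': {W, X, Y, Z} → {W, X, Y, Z}.
Read 'c': {W, X, Y, Z} → {W, X, Z}.
Read 'c': {W, X, Z} → {W, X, Z}.
Read 'a': {W, X, Z} → {W, X, Z}.

{W, X, Z}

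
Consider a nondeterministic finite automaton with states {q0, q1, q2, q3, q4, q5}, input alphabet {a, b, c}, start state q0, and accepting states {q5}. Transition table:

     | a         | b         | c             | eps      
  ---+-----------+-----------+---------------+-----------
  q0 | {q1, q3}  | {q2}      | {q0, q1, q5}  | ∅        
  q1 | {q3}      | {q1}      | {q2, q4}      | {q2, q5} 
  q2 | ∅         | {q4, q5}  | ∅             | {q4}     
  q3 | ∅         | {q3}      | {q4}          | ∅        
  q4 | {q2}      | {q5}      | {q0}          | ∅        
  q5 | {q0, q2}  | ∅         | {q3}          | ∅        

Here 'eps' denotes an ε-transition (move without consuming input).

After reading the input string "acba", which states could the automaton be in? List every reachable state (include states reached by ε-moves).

{q0, q2, q4}

Start in {q0}.
Read 'a': {q0} → {q1, q2, q3, q4, q5}.
Read 'c': {q1, q2, q3, q4, q5} → {q0, q2, q3, q4}.
Read 'b': {q0, q2, q3, q4} → {q2, q3, q4, q5}.
Read 'a': {q2, q3, q4, q5} → {q0, q2, q4}.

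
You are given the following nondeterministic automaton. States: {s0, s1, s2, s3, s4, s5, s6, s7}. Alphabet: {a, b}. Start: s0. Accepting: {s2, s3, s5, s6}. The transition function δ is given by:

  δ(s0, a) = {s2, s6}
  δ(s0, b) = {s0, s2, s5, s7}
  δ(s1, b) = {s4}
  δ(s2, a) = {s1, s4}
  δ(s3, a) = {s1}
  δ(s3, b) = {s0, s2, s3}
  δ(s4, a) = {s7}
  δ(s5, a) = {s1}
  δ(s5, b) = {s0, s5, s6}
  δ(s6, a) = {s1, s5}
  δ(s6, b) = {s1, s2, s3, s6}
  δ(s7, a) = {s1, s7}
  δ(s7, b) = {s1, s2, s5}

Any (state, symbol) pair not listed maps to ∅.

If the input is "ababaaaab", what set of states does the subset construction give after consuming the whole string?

{s1, s2, s4, s5}

Start in {s0}.
Read 'a': {s0} → {s2, s6}.
Read 'b': {s2, s6} → {s1, s2, s3, s6}.
Read 'a': {s1, s2, s3, s6} → {s1, s4, s5}.
Read 'b': {s1, s4, s5} → {s0, s4, s5, s6}.
Read 'a': {s0, s4, s5, s6} → {s1, s2, s5, s6, s7}.
Read 'a': {s1, s2, s5, s6, s7} → {s1, s4, s5, s7}.
Read 'a': {s1, s4, s5, s7} → {s1, s7}.
Read 'a': {s1, s7} → {s1, s7}.
Read 'b': {s1, s7} → {s1, s2, s4, s5}.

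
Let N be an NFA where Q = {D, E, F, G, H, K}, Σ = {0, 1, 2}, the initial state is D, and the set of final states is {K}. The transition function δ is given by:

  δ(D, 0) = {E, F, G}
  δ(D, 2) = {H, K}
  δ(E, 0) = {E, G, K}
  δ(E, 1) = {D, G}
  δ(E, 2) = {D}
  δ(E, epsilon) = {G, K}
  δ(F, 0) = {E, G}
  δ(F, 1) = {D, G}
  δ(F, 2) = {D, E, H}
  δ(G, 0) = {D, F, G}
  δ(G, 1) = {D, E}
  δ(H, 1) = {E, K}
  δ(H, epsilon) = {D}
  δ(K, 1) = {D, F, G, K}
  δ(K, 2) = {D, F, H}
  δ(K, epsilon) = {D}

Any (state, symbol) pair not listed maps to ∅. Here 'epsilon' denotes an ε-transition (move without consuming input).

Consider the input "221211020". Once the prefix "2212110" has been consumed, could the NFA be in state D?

Yes

Start in {D}.
Read '2': D→{H, K}; union {H, K}; ε-closure = {D, H, K}.
Read '2': D→{H, K}, H→∅, K→{D, F, H}; now {D, F, H, K}.
Read '1': D→∅, F→{D, G}, H→{E, K}, K→{D, F, G, K}; now {D, E, F, G, K}.
Read '2': D→{H, K}, E→{D}, F→{D, E, H}, G→∅, K→{D, F, H}; union {D, E, F, H, K}; ε-closure = {D, E, F, G, H, K}.
Read '1': D→∅, E→{D, G}, F→{D, G}, G→{D, E}, H→{E, K}, K→{D, F, G, K}; now {D, E, F, G, K}.
Read '1': D→∅, E→{D, G}, F→{D, G}, G→{D, E}, K→{D, F, G, K}; now {D, E, F, G, K}.
Read '0': D→{E, F, G}, E→{E, G, K}, F→{E, G}, G→{D, F, G}, K→∅; now {D, E, F, G, K}.
State D is in {D, E, F, G, K}.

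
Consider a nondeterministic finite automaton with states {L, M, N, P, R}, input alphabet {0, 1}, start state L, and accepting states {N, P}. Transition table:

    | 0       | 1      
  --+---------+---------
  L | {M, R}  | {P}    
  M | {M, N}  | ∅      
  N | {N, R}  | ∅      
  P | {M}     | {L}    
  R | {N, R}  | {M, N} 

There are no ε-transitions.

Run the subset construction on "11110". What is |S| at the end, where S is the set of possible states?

2

Start in {L}.
Read '1': {L} → {P}.
Read '1': {P} → {L}.
Read '1': {L} → {P}.
Read '1': {P} → {L}.
Read '0': {L} → {M, R}.
That set has 2 states.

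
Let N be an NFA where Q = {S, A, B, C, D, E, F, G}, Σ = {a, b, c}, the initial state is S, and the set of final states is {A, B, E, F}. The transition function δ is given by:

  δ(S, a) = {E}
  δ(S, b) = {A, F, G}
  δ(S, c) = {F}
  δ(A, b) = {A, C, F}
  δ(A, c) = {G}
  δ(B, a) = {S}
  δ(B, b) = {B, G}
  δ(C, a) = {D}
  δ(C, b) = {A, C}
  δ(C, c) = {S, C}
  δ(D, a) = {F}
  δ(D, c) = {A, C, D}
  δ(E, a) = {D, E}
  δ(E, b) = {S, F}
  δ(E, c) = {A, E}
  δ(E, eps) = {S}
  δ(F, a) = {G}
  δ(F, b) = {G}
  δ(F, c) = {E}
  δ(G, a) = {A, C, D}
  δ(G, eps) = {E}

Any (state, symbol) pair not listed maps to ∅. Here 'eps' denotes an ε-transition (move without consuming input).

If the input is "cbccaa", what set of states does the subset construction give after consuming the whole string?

Start in {S}.
Read 'c': {S} → {F}.
Read 'b': {F} → {S, E, G}.
Read 'c': {S, E, G} → {S, A, E, F}.
Read 'c': {S, A, E, F} → {S, A, E, F, G}.
Read 'a': {S, A, E, F, G} → {S, A, C, D, E, G}.
Read 'a': {S, A, C, D, E, G} → {S, A, C, D, E, F}.

{S, A, C, D, E, F}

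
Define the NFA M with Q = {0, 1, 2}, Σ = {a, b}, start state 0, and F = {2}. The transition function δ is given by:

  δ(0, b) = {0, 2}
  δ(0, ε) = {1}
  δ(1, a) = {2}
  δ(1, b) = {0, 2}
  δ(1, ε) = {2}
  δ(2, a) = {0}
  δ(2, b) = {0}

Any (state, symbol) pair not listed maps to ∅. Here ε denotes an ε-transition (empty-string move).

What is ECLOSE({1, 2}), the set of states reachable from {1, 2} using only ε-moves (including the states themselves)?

{1, 2}

Begin with {1, 2}.
No ε-moves leave this set, so the closure equals the set itself.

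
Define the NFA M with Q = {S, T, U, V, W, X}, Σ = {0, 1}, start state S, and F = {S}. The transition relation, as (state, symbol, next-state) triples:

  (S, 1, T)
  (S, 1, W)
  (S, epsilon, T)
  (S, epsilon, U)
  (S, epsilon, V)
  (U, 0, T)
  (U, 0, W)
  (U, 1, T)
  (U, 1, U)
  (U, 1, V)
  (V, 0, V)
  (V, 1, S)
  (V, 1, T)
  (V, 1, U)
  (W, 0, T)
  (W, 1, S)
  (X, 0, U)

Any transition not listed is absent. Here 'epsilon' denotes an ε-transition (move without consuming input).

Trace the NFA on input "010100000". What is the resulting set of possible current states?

Start: ε-closure({S}) = {S, T, U, V}.
Read '0': S→∅, T→∅, U→{T, W}, V→{V}; now {T, V, W}.
Read '1': T→∅, V→{S, T, U}, W→{S}; union {S, T, U}; ε-closure = {S, T, U, V}.
Read '0': S→∅, T→∅, U→{T, W}, V→{V}; now {T, V, W}.
Read '1': T→∅, V→{S, T, U}, W→{S}; union {S, T, U}; ε-closure = {S, T, U, V}.
Read '0': S→∅, T→∅, U→{T, W}, V→{V}; now {T, V, W}.
Read '0': T→∅, V→{V}, W→{T}; now {T, V}.
Read '0': T→∅, V→{V}; now {V}.
Read '0': V→{V}; now {V}.
Read '0': V→{V}; now {V}.

{V}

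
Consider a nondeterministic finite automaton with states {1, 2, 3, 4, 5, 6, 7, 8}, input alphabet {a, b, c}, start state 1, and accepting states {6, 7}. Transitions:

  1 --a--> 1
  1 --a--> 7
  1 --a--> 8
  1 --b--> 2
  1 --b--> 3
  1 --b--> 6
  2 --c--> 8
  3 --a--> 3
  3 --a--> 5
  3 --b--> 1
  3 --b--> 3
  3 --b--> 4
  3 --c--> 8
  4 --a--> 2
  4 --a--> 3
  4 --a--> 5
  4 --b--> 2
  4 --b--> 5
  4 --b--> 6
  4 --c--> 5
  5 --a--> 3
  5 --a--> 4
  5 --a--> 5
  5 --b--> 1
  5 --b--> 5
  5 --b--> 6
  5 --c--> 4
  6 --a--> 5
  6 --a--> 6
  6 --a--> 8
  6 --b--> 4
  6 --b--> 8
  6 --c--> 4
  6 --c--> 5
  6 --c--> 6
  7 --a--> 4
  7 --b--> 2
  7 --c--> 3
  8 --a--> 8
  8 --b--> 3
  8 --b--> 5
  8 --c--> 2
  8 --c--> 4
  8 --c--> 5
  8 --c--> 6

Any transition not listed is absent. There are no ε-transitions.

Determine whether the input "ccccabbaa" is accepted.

No

Start in {1}.
Read 'c': {1} → ∅.
The set is empty and remains empty for the remaining 8 symbols.
The final set ∅ contains no accepting state.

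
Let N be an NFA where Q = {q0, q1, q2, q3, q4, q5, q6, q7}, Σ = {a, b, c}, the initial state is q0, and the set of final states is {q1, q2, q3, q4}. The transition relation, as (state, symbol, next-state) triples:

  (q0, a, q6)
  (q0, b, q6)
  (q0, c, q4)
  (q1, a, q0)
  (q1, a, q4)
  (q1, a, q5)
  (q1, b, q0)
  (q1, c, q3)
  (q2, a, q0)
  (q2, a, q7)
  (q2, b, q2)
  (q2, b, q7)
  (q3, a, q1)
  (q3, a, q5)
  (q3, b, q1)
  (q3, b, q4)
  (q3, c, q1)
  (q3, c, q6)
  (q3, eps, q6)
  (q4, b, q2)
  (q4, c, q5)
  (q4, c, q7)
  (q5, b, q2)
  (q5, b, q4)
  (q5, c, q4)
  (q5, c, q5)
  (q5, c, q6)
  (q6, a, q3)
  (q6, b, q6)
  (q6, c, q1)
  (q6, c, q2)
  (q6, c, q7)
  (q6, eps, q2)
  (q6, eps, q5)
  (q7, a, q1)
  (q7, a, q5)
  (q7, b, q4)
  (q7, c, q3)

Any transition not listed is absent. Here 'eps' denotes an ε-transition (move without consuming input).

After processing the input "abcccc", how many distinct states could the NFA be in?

Start in {q0}.
Read 'a': q0→{q6}; union {q6}; ε-closure = {q2, q5, q6}.
Read 'b': q2→{q2, q7}, q5→{q2, q4}, q6→{q6}; union {q2, q4, q6, q7}; ε-closure = {q2, q4, q5, q6, q7}.
Read 'c': q2→∅, q4→{q5, q7}, q5→{q4, q5, q6}, q6→{q1, q2, q7}, q7→{q3}; now {q1, q2, q3, q4, q5, q6, q7}.
Read 'c': q1→{q3}, q2→∅, q3→{q1, q6}, q4→{q5, q7}, q5→{q4, q5, q6}, q6→{q1, q2, q7}, q7→{q3}; now {q1, q2, q3, q4, q5, q6, q7}.
Read 'c': q1→{q3}, q2→∅, q3→{q1, q6}, q4→{q5, q7}, q5→{q4, q5, q6}, q6→{q1, q2, q7}, q7→{q3}; now {q1, q2, q3, q4, q5, q6, q7}.
Read 'c': q1→{q3}, q2→∅, q3→{q1, q6}, q4→{q5, q7}, q5→{q4, q5, q6}, q6→{q1, q2, q7}, q7→{q3}; now {q1, q2, q3, q4, q5, q6, q7}.
That set has 7 states.

7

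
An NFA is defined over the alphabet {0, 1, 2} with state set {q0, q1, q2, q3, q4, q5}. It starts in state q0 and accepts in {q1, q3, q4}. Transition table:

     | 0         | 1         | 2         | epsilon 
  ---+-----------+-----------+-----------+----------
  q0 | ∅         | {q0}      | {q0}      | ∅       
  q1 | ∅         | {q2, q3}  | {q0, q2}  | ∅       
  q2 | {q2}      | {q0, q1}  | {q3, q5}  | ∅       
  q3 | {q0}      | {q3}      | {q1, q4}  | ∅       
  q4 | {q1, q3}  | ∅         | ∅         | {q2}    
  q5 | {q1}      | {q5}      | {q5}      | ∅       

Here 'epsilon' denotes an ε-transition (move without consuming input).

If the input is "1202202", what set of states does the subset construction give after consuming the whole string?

Start in {q0}.
Read '1': {q0} → {q0}.
Read '2': {q0} → {q0}.
Read '0': {q0} → ∅.
The set is empty and remains empty for the remaining 4 symbols.

∅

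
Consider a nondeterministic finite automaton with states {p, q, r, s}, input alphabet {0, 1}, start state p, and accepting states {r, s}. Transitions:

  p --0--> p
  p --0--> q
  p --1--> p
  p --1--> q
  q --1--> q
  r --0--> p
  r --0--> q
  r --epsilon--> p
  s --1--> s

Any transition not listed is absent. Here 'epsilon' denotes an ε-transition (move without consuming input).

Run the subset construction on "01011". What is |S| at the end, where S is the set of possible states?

Start in {p}.
Read '0': p→{p, q}; now {p, q}.
Read '1': p→{p, q}, q→{q}; now {p, q}.
Read '0': p→{p, q}, q→∅; now {p, q}.
Read '1': p→{p, q}, q→{q}; now {p, q}.
Read '1': p→{p, q}, q→{q}; now {p, q}.
That set has 2 states.

2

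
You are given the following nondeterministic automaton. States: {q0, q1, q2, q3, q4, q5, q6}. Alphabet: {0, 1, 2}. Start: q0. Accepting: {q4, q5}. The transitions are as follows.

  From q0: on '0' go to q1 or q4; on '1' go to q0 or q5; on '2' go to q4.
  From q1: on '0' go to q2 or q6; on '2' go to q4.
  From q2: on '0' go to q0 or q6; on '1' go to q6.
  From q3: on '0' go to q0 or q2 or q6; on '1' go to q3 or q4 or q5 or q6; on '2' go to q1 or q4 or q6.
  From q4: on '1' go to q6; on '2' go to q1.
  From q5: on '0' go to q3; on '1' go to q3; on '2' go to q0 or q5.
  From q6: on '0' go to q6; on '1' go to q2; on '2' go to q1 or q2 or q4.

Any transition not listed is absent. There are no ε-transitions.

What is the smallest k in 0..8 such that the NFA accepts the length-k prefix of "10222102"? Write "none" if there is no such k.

1

Start in {q0}.
Read '1': {q0} → {q0, q5}.
None of the earlier sets intersect F, but {q0, q5} does.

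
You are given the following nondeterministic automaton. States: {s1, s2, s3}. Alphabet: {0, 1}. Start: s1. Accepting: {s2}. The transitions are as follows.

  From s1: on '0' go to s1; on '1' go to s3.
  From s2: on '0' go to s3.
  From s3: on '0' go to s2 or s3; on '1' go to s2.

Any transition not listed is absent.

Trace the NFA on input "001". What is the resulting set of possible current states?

{s3}

Start in {s1}.
Read '0': s1→{s1}; now {s1}.
Read '0': s1→{s1}; now {s1}.
Read '1': s1→{s3}; now {s3}.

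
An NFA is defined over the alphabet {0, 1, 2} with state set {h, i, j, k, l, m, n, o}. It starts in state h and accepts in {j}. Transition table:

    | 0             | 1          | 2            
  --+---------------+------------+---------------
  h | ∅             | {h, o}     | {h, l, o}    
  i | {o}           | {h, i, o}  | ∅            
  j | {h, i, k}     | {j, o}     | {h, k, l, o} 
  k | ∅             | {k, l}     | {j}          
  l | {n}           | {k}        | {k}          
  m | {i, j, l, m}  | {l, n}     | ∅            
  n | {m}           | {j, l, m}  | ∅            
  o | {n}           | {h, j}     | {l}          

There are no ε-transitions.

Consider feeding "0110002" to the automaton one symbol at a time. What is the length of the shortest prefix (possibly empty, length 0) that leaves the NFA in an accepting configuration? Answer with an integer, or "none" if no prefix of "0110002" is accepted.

none

Start in {h}.
Read '0': h→∅; now ∅.
The set is empty and remains empty for the remaining 6 symbols.
No reachable set along the way intersects F.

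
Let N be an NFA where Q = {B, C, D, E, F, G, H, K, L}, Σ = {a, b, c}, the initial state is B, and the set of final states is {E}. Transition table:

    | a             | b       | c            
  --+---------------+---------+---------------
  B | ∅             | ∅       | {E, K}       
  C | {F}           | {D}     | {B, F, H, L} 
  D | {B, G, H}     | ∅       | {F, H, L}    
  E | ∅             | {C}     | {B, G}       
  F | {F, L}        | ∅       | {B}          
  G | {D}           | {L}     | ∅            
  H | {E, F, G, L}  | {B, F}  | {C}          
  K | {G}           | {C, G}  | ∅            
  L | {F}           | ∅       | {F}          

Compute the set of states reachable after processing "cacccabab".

∅

Start in {B}.
Read 'c': {B} → {E, K}.
Read 'a': {E, K} → {G}.
Read 'c': {G} → ∅.
The set is empty and remains empty for the remaining 6 symbols.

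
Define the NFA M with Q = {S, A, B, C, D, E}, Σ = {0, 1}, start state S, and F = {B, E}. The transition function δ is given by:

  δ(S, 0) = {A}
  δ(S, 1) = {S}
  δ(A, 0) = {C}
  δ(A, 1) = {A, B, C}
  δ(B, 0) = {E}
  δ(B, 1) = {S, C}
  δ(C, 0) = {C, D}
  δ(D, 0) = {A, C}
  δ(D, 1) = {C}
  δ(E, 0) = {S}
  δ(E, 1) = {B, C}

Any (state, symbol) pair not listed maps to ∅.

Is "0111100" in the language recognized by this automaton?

No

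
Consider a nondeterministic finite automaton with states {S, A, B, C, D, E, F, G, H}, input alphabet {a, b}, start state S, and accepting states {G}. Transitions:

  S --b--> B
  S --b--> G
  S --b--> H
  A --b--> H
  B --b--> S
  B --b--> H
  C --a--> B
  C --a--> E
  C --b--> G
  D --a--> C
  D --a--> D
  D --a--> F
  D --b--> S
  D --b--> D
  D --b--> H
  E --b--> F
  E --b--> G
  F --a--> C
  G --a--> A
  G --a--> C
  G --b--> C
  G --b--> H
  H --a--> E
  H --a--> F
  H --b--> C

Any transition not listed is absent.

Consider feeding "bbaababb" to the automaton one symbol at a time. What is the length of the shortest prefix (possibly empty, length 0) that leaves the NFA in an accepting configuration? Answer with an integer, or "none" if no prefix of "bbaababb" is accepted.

Start in {S}.
Read 'b': {S} → {B, G, H}.
None of the earlier sets intersect F, but {B, G, H} does.

1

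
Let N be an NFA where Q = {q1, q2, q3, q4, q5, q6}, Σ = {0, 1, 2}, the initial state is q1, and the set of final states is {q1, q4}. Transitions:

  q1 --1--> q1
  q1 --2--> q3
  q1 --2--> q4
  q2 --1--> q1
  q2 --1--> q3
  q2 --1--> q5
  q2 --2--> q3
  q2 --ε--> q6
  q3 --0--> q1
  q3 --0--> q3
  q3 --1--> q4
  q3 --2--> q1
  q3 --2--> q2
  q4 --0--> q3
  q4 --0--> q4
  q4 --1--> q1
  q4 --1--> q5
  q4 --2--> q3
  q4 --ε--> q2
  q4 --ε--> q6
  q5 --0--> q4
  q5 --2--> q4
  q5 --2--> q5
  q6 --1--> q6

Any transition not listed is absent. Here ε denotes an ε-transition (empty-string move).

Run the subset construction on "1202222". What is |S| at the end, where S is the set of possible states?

5

Start in {q1}.
Read '1': q1→{q1}; now {q1}.
Read '2': q1→{q3, q4}; union {q3, q4}; ε-closure = {q2, q3, q4, q6}.
Read '0': q2→∅, q3→{q1, q3}, q4→{q3, q4}, q6→∅; union {q1, q3, q4}; ε-closure = {q1, q2, q3, q4, q6}.
Read '2': q1→{q3, q4}, q2→{q3}, q3→{q1, q2}, q4→{q3}, q6→∅; union {q1, q2, q3, q4}; ε-closure = {q1, q2, q3, q4, q6}.
Read '2': q1→{q3, q4}, q2→{q3}, q3→{q1, q2}, q4→{q3}, q6→∅; union {q1, q2, q3, q4}; ε-closure = {q1, q2, q3, q4, q6}.
Read '2': q1→{q3, q4}, q2→{q3}, q3→{q1, q2}, q4→{q3}, q6→∅; union {q1, q2, q3, q4}; ε-closure = {q1, q2, q3, q4, q6}.
Read '2': q1→{q3, q4}, q2→{q3}, q3→{q1, q2}, q4→{q3}, q6→∅; union {q1, q2, q3, q4}; ε-closure = {q1, q2, q3, q4, q6}.
That set has 5 states.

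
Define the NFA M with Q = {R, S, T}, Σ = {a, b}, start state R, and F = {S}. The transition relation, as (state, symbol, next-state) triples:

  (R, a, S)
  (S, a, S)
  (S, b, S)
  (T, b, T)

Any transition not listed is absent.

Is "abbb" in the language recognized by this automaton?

Yes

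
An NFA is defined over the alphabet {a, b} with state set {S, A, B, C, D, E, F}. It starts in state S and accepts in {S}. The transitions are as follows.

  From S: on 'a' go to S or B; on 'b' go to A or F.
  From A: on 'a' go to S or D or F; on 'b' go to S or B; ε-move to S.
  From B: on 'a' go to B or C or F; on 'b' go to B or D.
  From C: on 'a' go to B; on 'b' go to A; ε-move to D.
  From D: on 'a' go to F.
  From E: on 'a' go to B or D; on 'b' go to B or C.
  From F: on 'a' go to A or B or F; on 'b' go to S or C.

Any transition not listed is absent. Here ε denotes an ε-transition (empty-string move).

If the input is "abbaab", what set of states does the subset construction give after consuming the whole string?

{S, A, B, C, D, F}

Start in {S}.
Read 'a': {S} → {S, B}.
Read 'b': {S, B} → {S, A, B, D, F}.
Read 'b': {S, A, B, D, F} → {S, A, B, C, D, F}.
Read 'a': {S, A, B, C, D, F} → {S, A, B, C, D, F}.
Read 'a': {S, A, B, C, D, F} → {S, A, B, C, D, F}.
Read 'b': {S, A, B, C, D, F} → {S, A, B, C, D, F}.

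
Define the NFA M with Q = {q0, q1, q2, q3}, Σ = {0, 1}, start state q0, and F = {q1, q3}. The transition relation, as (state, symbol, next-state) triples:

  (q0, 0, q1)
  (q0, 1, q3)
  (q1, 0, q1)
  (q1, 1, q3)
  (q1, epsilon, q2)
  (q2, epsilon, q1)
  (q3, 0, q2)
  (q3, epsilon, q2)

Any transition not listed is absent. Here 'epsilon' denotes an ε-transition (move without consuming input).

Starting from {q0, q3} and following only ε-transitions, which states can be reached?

Begin with {q0, q3}.
ε-move q3 → q2; add q2.
ε-move q2 → q1; add q1.

{q0, q1, q2, q3}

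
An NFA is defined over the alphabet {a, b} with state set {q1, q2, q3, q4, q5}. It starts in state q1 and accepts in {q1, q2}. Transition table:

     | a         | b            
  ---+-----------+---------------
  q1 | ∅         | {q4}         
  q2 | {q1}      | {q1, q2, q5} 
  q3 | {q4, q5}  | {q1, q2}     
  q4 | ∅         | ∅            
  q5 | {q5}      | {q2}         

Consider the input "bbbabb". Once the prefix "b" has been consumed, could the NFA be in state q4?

Start in {q1}.
Read 'b': q1→{q4}; now {q4}.
State q4 is in {q4}.

Yes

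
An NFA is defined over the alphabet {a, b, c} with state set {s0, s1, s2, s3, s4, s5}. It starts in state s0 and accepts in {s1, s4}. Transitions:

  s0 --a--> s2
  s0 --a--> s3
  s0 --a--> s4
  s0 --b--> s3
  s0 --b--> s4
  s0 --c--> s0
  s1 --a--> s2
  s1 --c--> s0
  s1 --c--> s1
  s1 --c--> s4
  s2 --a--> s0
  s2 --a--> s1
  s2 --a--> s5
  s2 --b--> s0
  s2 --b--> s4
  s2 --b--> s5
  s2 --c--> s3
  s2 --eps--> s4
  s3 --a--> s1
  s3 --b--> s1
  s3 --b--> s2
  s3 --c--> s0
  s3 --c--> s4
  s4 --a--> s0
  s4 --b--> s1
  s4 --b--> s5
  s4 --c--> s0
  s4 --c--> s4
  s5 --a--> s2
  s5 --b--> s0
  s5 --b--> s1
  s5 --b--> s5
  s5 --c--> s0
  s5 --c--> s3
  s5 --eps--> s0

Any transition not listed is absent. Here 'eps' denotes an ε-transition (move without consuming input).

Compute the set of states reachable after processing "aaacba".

Start in {s0}.
Read 'a': s0→{s2, s3, s4}; now {s2, s3, s4}.
Read 'a': s2→{s0, s1, s5}, s3→{s1}, s4→{s0}; now {s0, s1, s5}.
Read 'a': s0→{s2, s3, s4}, s1→{s2}, s5→{s2}; now {s2, s3, s4}.
Read 'c': s2→{s3}, s3→{s0, s4}, s4→{s0, s4}; now {s0, s3, s4}.
Read 'b': s0→{s3, s4}, s3→{s1, s2}, s4→{s1, s5}; union {s1, s2, s3, s4, s5}; ε-closure = {s0, s1, s2, s3, s4, s5}.
Read 'a': s0→{s2, s3, s4}, s1→{s2}, s2→{s0, s1, s5}, s3→{s1}, s4→{s0}, s5→{s2}; now {s0, s1, s2, s3, s4, s5}.

{s0, s1, s2, s3, s4, s5}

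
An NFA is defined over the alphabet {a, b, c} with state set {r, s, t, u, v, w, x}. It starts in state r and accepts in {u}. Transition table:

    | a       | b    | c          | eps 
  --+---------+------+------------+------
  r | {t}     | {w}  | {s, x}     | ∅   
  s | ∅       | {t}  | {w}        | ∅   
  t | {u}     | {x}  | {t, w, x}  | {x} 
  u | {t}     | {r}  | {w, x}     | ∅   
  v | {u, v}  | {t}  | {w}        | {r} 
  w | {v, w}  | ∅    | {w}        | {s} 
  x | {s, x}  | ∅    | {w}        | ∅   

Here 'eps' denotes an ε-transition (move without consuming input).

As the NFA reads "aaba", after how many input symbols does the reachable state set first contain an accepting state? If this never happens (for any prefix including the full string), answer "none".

Start in {r}.
Read 'a': {r} → {t, x}.
Read 'a': {t, x} → {s, u, x}.
None of the earlier sets intersect F, but {s, u, x} does.

2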